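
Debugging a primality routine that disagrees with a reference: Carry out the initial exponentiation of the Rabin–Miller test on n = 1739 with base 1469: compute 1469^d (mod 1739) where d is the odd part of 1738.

n − 1 = 1738 = 2^1 · 869, so s = 1 and d = 869.
Repeated squaring mod 1739: 1469^1 ≡ 1469, 1469^2 ≡ 1601, 1469^4 ≡ 1654, 1469^8 ≡ 269, 1469^16 ≡ 1062, 1469^32 ≡ 972, 1469^64 ≡ 507, 1469^128 ≡ 1416, 1469^256 ≡ 1728, 1469^512 ≡ 121.
869 = 512 + 256 + 64 + 32 + 4 + 1, so 1469^869 ≡ 121·1728·507·972·1654·1469 ≡ 84 (mod 1739).

84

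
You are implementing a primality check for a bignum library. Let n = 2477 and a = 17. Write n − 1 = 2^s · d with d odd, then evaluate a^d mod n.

915

n − 1 = 2476 = 2^2 · 619, so s = 2 and d = 619.
17^619 mod 2477 = 915.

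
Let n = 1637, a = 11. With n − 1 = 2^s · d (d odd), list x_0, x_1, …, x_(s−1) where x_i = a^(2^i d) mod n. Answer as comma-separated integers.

n − 1 = 1636 = 2^2 · 409, so s = 2 and d = 409.
x_0 = 11^409 mod 1637 = 1.
x_1 = 1^2 mod 1637 = 1.

1, 1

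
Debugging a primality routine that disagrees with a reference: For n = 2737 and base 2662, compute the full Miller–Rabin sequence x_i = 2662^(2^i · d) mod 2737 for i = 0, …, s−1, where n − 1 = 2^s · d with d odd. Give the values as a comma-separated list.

1023, 995, 1968, 169

n − 1 = 2736 = 2^4 · 171, so s = 4 and d = 171.
x_0 = 2662^171 mod 2737 = 1023.
x_1 = 1023^2 mod 2737 = 995.
x_2 = 995^2 mod 2737 = 1968.
x_3 = 1968^2 mod 2737 = 169.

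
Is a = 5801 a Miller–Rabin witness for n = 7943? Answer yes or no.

n − 1 = 7942 = 2^1 · 3971, so s = 1 and d = 3971.
x_0 = 5801^3971 mod 7943 = 4637.
x_0 ∉ {1, 7942} and s = 1, so 5801 is a Miller–Rabin witness and 7943 is composite.

yes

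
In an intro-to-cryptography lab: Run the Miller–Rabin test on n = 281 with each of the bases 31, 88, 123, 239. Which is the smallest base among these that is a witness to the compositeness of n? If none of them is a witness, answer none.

none

n − 1 = 280 = 2^3 · 35, so s = 3 and d = 35.
Base 31: x_0 = 31^35 mod 281 = 53. x_0 is neither 1 nor 280, so continue squaring. x_1 = 53^2 mod 281 = 280. x_1 ≡ −1, so 31 is not a witness.
Base 88: x_0 = 88^35 mod 281 = 60. x_0 is neither 1 nor 280, so continue squaring. x_1 = 60^2 mod 281 = 228. x_2 = 228^2 mod 281 = 280. x_2 ≡ −1, so 88 is not a witness.
Base 123: x_0 = 123^35 mod 281 = 1. x_0 = 1, so 123 is not a witness.
Base 239: x_0 = 239^35 mod 281 = 89. x_0 is neither 1 nor 280, so continue squaring. x_1 = 89^2 mod 281 = 53. x_2 = 53^2 mod 281 = 280. x_2 ≡ −1, so 239 is not a witness.
No listed base is a witness for 281.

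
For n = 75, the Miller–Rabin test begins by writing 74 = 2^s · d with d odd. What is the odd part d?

Halving: 74 → 37; 37 is odd.
So 74 = 2^1 · 37.

37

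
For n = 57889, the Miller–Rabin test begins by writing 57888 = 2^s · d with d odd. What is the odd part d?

1809

Halving: 57888 → 28944 → 14472 → 7236 → 3618 → 1809; 1809 is odd.
So 57888 = 2^5 · 1809.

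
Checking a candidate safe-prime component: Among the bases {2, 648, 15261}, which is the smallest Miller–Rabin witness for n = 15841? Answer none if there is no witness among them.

n − 1 = 15840 = 2^5 · 495, so s = 5 and d = 495.
Base 2: x_0 = 2^495 mod 15841 = 1. x_0 = 1, so 2 is not a witness.
Base 648: x_0 = 648^495 mod 15841 = 1. x_0 = 1, so 648 is not a witness.
Base 15261: x_0 = 15261^495 mod 15841 = 1. x_0 = 1, so 15261 is not a witness.
No listed base is a witness for 15841.

none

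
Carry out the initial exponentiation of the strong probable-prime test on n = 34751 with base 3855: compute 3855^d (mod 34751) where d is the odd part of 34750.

n − 1 = 34750 = 2^1 · 17375, so s = 1 and d = 17375.
3855^17375 mod 34751 = 8252.

8252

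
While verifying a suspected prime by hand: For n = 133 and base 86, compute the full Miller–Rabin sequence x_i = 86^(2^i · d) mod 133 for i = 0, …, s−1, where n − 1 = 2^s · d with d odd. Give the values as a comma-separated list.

8, 64

n − 1 = 132 = 2^2 · 33, so s = 2 and d = 33.
x_0 = 86^33 mod 133 = 8.
x_1 = 8^2 mod 133 = 64.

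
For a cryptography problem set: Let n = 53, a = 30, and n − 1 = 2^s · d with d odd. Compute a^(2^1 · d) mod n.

52

n − 1 = 52 = 2^2 · 13, so s = 2 and d = 13.
x_0 = 30^13 mod 53 = 30.
x_1 = 30^2 mod 53 = 52.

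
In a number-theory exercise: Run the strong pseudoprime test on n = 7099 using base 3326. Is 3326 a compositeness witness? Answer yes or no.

n − 1 = 7098 = 2^1 · 3549, so s = 1 and d = 3549.
x_0 = 3326^3549 mod 7099 = 221.
x_0 ∉ {1, 7098} and s = 1, so 3326 is a Miller–Rabin witness and 7099 is composite.

yes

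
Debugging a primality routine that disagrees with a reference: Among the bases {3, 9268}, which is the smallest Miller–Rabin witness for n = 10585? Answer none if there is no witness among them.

none

n − 1 = 10584 = 2^3 · 1323, so s = 3 and d = 1323.
Base 3: x_0 = 3^1323 mod 10585 = 8422. x_0 is neither 1 nor 10584, so continue squaring. x_1 = 8422^2 mod 10585 = 10584. x_1 ≡ −1, so 3 is not a witness.
Base 9268: x_0 = 9268^1323 mod 10585 = 5667. x_0 is neither 1 nor 10584, so continue squaring. x_1 = 5667^2 mod 10585 = 10584. x_1 ≡ −1, so 9268 is not a witness.
No listed base is a witness for 10585.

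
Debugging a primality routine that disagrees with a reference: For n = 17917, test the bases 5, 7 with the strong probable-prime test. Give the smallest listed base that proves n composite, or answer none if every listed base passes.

5

n − 1 = 17916 = 2^2 · 4479, so s = 2 and d = 4479.
Base 5: x_0 = 5^4479 mod 17917 = 4092. x_0 is neither 1 nor 17916, so continue squaring. x_1 = 4092^2 mod 17917 = 9986. Reached i = s−1 = 1 without hitting −1: 5 is a Miller–Rabin witness and 17917 is composite.
Base 7: x_0 = 7^4479 mod 17917 = 457. x_0 is neither 1 nor 17916, so continue squaring. x_1 = 457^2 mod 17917 = 11762. Reached i = s−1 = 1 without hitting −1: 7 is a Miller–Rabin witness and 17917 is composite.
The smallest witness among the given bases is 5.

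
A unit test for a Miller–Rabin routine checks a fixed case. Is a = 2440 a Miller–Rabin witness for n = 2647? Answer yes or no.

no

n − 1 = 2646 = 2^1 · 1323, so s = 1 and d = 1323.
Repeated squaring mod 2647: 2440^1 ≡ 2440, 2440^2 ≡ 497, 2440^4 ≡ 838, 2440^8 ≡ 789, 2440^16 ≡ 476, 2440^32 ≡ 1581, 2440^64 ≡ 793, 2440^128 ≡ 1510, 2440^256 ≡ 1033, 2440^512 ≡ 348, 2440^1024 ≡ 1989.
1323 = 1024 + 256 + 32 + 8 + 2 + 1, so 2440^1323 ≡ 1989·1033·1581·789·497·2440 ≡ 1 (mod 2647).
x_0 = 2440^1323 mod 2647 = 1.
x_0 = 1, so 2440 is not a witness.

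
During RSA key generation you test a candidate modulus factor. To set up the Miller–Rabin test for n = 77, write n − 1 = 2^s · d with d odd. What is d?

19

Halving: 76 → 38 → 19; 19 is odd.
So 76 = 2^2 · 19.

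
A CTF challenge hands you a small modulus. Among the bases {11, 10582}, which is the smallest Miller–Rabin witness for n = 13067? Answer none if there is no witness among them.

n − 1 = 13066 = 2^1 · 6533, so s = 1 and d = 6533.
Base 11: x_0 = 11^6533 mod 13067 = 6380. x_0 ∉ {1, 13066} and s = 1, so 11 is a Miller–Rabin witness and 13067 is composite.
Base 10582: x_0 = 10582^6533 mod 13067 = 2604. x_0 ∉ {1, 13066} and s = 1, so 10582 is a Miller–Rabin witness and 13067 is composite.
The smallest witness among the given bases is 11.

11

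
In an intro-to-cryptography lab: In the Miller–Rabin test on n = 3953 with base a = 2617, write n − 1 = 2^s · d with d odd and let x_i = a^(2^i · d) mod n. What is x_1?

2027

n − 1 = 3952 = 2^4 · 247, so s = 4 and d = 247.
x_0 = 2617^247 mod 3953 = 971.
x_1 = 971^2 mod 3953 = 2027.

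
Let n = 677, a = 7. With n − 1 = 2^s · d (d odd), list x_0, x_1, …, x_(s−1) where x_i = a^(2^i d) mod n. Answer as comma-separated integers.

n − 1 = 676 = 2^2 · 169, so s = 2 and d = 169.
x_0 = 7^169 mod 677 = 651.
x_1 = 651^2 mod 677 = 676.

651, 676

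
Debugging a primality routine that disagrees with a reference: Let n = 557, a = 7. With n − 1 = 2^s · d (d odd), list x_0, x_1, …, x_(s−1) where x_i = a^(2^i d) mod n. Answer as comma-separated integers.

n − 1 = 556 = 2^2 · 139, so s = 2 and d = 139.
x_0 = 7^139 mod 557 = 556.
x_1 = 556^2 mod 557 = 1.

556, 1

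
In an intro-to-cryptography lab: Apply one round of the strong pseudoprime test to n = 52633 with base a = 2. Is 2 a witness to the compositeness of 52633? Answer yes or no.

n − 1 = 52632 = 2^3 · 6579, so s = 3 and d = 6579.
Repeated squaring mod 52633: 2^1 ≡ 2, 2^2 ≡ 4, 2^4 ≡ 16, 2^8 ≡ 256, 2^16 ≡ 12903, 2^32 ≡ 9230, 2^64 ≡ 32706, 2^128 ≡ 21977, 2^256 ≡ 28121, 2^512 ≡ 32449, 2^1024 ≡ 14436, 2^2048 ≡ 24049, 2^4096 ≡ 22997.
6579 = 4096 + 2048 + 256 + 128 + 32 + 16 + 2 + 1, so 2^6579 ≡ 22997·24049·28121·21977·9230·12903·4·2 ≡ 1 (mod 52633).
x_0 = 2^6579 mod 52633 = 1.
x_0 = 1, so 2 is not a witness.

no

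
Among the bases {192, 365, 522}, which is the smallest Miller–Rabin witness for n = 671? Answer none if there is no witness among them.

n − 1 = 670 = 2^1 · 335, so s = 1 and d = 335.
Base 192: x_0 = 192^335 mod 671 = 1. x_0 = 1, so 192 is not a witness.
Base 365: x_0 = 365^335 mod 671 = 670. x_0 = 670 ≡ −1, so 365 is not a witness.
Base 522: x_0 = 522^335 mod 671 = 1. x_0 = 1, so 522 is not a witness.
No listed base is a witness for 671.

none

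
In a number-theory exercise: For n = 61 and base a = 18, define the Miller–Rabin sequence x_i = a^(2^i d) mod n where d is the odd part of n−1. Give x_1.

60

n − 1 = 60 = 2^2 · 15, so s = 2 and d = 15.
Repeated squaring mod 61: 18^1 ≡ 18, 18^2 ≡ 19, 18^4 ≡ 56, 18^8 ≡ 25.
15 = 8 + 4 + 2 + 1, so 18^15 ≡ 25·56·19·18 ≡ 11 (mod 61).
x_0 = 11.
x_1 = 11^2 mod 61 = 60.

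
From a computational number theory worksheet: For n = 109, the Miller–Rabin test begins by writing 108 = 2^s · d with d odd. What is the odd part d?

27

Halving: 108 → 54 → 27; 27 is odd.
So 108 = 2^2 · 27.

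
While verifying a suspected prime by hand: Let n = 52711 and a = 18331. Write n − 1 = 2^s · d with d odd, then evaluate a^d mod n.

52710

n − 1 = 52710 = 2^1 · 26355, so s = 1 and d = 26355.
18331^26355 mod 52711 = 52710.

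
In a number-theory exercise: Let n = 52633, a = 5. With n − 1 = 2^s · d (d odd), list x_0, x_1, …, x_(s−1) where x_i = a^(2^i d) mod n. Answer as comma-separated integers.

36770, 49029, 41098

n − 1 = 52632 = 2^3 · 6579, so s = 3 and d = 6579.
x_0 = 5^6579 mod 52633 = 36770.
x_1 = 36770^2 mod 52633 = 49029.
x_2 = 49029^2 mod 52633 = 41098.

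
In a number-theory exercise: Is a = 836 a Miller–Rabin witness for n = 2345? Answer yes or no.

yes

n − 1 = 2344 = 2^3 · 293, so s = 3 and d = 293.
x_0 = 836^293 mod 2345 = 621.
x_0 is neither 1 nor 2344, so continue squaring.
x_1 = 621^2 mod 2345 = 1061.
x_2 = 1061^2 mod 2345 = 121.
Reached i = s−1 = 2 without hitting −1: 836 is a Miller–Rabin witness and 2345 is composite.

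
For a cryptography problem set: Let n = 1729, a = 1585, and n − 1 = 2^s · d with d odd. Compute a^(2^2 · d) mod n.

n − 1 = 1728 = 2^6 · 27, so s = 6 and d = 27.
x_0 = 1585^27 mod 1729 = 1728.
x_1 = 1728^2 mod 1729 = 1.
x_2 = 1^2 mod 1729 = 1.

1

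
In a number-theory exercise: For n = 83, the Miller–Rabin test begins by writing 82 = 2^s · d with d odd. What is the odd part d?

41

Halving: 82 → 41; 41 is odd.
So 82 = 2^1 · 41.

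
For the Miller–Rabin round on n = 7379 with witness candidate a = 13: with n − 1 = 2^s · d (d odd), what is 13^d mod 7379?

n − 1 = 7378 = 2^1 · 3689, so s = 1 and d = 3689.
13^3689 mod 7379 = 3442.

3442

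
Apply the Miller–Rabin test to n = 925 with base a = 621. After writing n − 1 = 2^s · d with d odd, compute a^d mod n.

n − 1 = 924 = 2^2 · 231, so s = 2 and d = 231.
Repeated squaring mod 925: 621^1 ≡ 621, 621^2 ≡ 841, 621^4 ≡ 581, 621^8 ≡ 861, 621^16 ≡ 396, 621^32 ≡ 491, 621^64 ≡ 581, 621^128 ≡ 861.
231 = 128 + 64 + 32 + 4 + 2 + 1, so 621^231 ≡ 861·581·491·581·841·621 ≡ 746 (mod 925).

746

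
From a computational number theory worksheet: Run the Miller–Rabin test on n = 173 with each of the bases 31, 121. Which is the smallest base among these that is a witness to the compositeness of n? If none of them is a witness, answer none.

none

n − 1 = 172 = 2^2 · 43, so s = 2 and d = 43.
Base 31: x_0 = 31^43 mod 173 = 172. x_0 = 172 ≡ −1, so 31 is not a witness.
Base 121: x_0 = 121^43 mod 173 = 172. x_0 = 172 ≡ −1, so 121 is not a witness.
No listed base is a witness for 173.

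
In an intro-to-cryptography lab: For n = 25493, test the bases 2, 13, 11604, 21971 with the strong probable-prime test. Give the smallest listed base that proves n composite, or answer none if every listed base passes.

2

n − 1 = 25492 = 2^2 · 6373, so s = 2 and d = 6373.
Base 2: x_0 = 2^6373 mod 25493 = 11546. x_0 is neither 1 nor 25492, so continue squaring. x_1 = 11546^2 mod 25493 = 7219. Reached i = s−1 = 1 without hitting −1: 2 is a Miller–Rabin witness and 25493 is composite.
Base 13: x_0 = 13^6373 mod 25493 = 7709. x_0 is neither 1 nor 25492, so continue squaring. x_1 = 7709^2 mod 25493 = 4498. Reached i = s−1 = 1 without hitting −1: 13 is a Miller–Rabin witness and 25493 is composite.
Base 11604: x_0 = 11604^6373 mod 25493 = 2465. x_0 is neither 1 nor 25492, so continue squaring. x_1 = 2465^2 mod 25493 = 8891. Reached i = s−1 = 1 without hitting −1: 11604 is a Miller–Rabin witness and 25493 is composite.
Base 21971: x_0 = 21971^6373 mod 25493 = 19566. x_0 is neither 1 nor 25492, so continue squaring. x_1 = 19566^2 mod 25493 = 25468. Reached i = s−1 = 1 without hitting −1: 21971 is a Miller–Rabin witness and 25493 is composite.
The smallest witness among the given bases is 2.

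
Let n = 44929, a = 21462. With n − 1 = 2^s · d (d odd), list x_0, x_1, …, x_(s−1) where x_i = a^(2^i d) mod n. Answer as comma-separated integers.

n − 1 = 44928 = 2^7 · 351, so s = 7 and d = 351.
x_0 = 21462^351 mod 44929 = 41947.
x_1 = 41947^2 mod 44929 = 41311.
x_2 = 41311^2 mod 44929 = 15585.
x_3 = 15585^2 mod 44929 = 6051.
x_4 = 6051^2 mod 44929 = 42395.
x_5 = 42395^2 mod 44929 = 41238.
x_6 = 41238^2 mod 44929 = 9994.

41947, 41311, 15585, 6051, 42395, 41238, 9994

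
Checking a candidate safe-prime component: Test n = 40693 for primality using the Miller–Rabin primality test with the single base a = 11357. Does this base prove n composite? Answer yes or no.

n − 1 = 40692 = 2^2 · 10173, so s = 2 and d = 10173.
Repeated squaring mod 40693: 11357^1 ≡ 11357, 11357^2 ≡ 25332, 11357^4 ≡ 22307, 11357^8 ≡ 8245, 11357^16 ≡ 22715, 11357^32 ≡ 24678, 11357^64 ≡ 32939, 11357^128 ≡ 20955, 11357^256 ≡ 34555, 11357^512 ≡ 34019, 11357^1024 ≡ 24134, 11357^2048 ≡ 11047, 11357^4096 ≡ 38595, 11357^8192 ≡ 6760.
10173 = 8192 + 1024 + 512 + 256 + 128 + 32 + 16 + 8 + 4 + 1, so 11357^10173 ≡ 6760·24134·34019·34555·20955·24678·22715·8245·22307·11357 ≡ 35550 (mod 40693).
x_0 = 11357^10173 mod 40693 = 35550.
x_0 is neither 1 nor 40692, so continue squaring.
x_1 = 35550^2 mod 40693 = 40692.
x_1 ≡ −1, so 11357 is not a witness.

no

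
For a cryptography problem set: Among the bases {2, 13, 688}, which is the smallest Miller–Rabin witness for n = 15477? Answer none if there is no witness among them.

2

n − 1 = 15476 = 2^2 · 3869, so s = 2 and d = 3869.
Base 2: x_0 = 2^3869 mod 15477 = 347. x_0 is neither 1 nor 15476, so continue squaring. x_1 = 347^2 mod 15477 = 12070. Reached i = s−1 = 1 without hitting −1: 2 is a Miller–Rabin witness and 15477 is composite.
Base 13: x_0 = 13^3869 mod 15477 = 8014. x_0 is neither 1 nor 15476, so continue squaring. x_1 = 8014^2 mod 15477 = 10123. Reached i = s−1 = 1 without hitting −1: 13 is a Miller–Rabin witness and 15477 is composite.
Base 688: x_0 = 688^3869 mod 15477 = 970. x_0 is neither 1 nor 15476, so continue squaring. x_1 = 970^2 mod 15477 = 12280. Reached i = s−1 = 1 without hitting −1: 688 is a Miller–Rabin witness and 15477 is composite.
The smallest witness among the given bases is 2.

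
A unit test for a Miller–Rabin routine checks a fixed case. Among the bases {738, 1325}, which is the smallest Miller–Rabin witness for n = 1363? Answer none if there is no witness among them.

738

n − 1 = 1362 = 2^1 · 681, so s = 1 and d = 681.
Base 738: x_0 = 738^681 mod 1363 = 411. x_0 ∉ {1, 1362} and s = 1, so 738 is a Miller–Rabin witness and 1363 is composite.
Base 1325: x_0 = 1325^681 mod 1363 = 1183. x_0 ∉ {1, 1362} and s = 1, so 1325 is a Miller–Rabin witness and 1363 is composite.
The smallest witness among the given bases is 738.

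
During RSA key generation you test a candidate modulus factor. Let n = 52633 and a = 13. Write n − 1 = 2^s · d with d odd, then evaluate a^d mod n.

n − 1 = 52632 = 2^3 · 6579, so s = 3 and d = 6579.
13^6579 mod 52633 = 36875.

36875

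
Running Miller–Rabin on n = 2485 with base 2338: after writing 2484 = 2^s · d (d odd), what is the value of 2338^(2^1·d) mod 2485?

1729

n − 1 = 2484 = 2^2 · 621, so s = 2 and d = 621.
x_0 = 2338^621 mod 2485 = 2338.
x_1 = 2338^2 mod 2485 = 1729.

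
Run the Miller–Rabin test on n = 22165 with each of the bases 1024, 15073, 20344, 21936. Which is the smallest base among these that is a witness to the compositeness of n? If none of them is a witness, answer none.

n − 1 = 22164 = 2^2 · 5541, so s = 2 and d = 5541.
Base 1024: x_0 = 1024^5541 mod 22165 = 2729. x_0 is neither 1 nor 22164, so continue squaring. x_1 = 2729^2 mod 22165 = 1. x_1 = 1 but x_0 ≠ ±1, a nontrivial square root of 1 — 1024 is a witness and 22165 is composite.
Base 15073: x_0 = 15073^5541 mod 22165 = 13148. x_0 is neither 1 nor 22164, so continue squaring. x_1 = 13148^2 mod 22165 = 5069. Reached i = s−1 = 1 without hitting −1: 15073 is a Miller–Rabin witness and 22165 is composite.
Base 20344: x_0 = 20344^5541 mod 22165 = 20344. x_0 is neither 1 nor 22164, so continue squaring. x_1 = 20344^2 mod 22165 = 13456. Reached i = s−1 = 1 without hitting −1: 20344 is a Miller–Rabin witness and 22165 is composite.
Base 21936: x_0 = 21936^5541 mod 22165 = 4776. x_0 is neither 1 nor 22164, so continue squaring. x_1 = 4776^2 mod 22165 = 2391. Reached i = s−1 = 1 without hitting −1: 21936 is a Miller–Rabin witness and 22165 is composite.
The smallest witness among the given bases is 1024.

1024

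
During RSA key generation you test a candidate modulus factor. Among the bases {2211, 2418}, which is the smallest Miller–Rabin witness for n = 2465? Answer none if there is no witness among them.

none

n − 1 = 2464 = 2^5 · 77, so s = 5 and d = 77.
Base 2211: x_0 = 2211^77 mod 2465 = 1. x_0 = 1, so 2211 is not a witness.
Base 2418: x_0 = 2418^77 mod 2465 = 2163. x_0 is neither 1 nor 2464, so continue squaring. x_1 = 2163^2 mod 2465 = 2464. x_1 ≡ −1, so 2418 is not a witness.
No listed base is a witness for 2465.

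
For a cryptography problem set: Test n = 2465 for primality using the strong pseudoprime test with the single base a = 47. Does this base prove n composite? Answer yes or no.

n − 1 = 2464 = 2^5 · 77, so s = 5 and d = 77.
Repeated squaring mod 2465: 47^1 ≡ 47, 47^2 ≡ 2209, 47^4 ≡ 1446, 47^8 ≡ 596, 47^16 ≡ 256, 47^32 ≡ 1446, 47^64 ≡ 596.
77 = 64 + 8 + 4 + 1, so 47^77 ≡ 596·596·1446·47 ≡ 302 (mod 2465).
x_0 = 47^77 mod 2465 = 302.
x_0 is neither 1 nor 2464, so continue squaring.
x_1 = 302^2 mod 2465 = 2464.
x_1 ≡ −1, so 47 is not a witness.

no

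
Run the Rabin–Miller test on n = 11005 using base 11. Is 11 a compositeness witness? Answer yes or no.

yes

n − 1 = 11004 = 2^2 · 2751, so s = 2 and d = 2751.
x_0 = 11^2751 mod 11005 = 8211.
x_0 is neither 1 nor 11004, so continue squaring.
x_1 = 8211^2 mod 11005 = 3891.
Reached i = s−1 = 1 without hitting −1: 11 is a Miller–Rabin witness and 11005 is composite.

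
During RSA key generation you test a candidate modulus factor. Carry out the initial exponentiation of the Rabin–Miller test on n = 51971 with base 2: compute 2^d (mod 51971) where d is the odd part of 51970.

n − 1 = 51970 = 2^1 · 25985, so s = 1 and d = 25985.
Repeated squaring mod 51971: 2^1 ≡ 2, 2^2 ≡ 4, 2^4 ≡ 16, 2^8 ≡ 256, 2^16 ≡ 13565, 2^32 ≡ 31885, 2^64 ≡ 48494, 2^128 ≡ 32257, 2^256 ≡ 2658, 2^512 ≡ 48879, 2^1024 ≡ 49771, 2^2048 ≡ 6697, 2^4096 ≡ 50807, 2^8192 ≡ 3650, 2^16384 ≡ 17924.
25985 = 16384 + 8192 + 1024 + 256 + 128 + 1, so 2^25985 ≡ 17924·3650·49771·2658·32257·2 ≡ 51970 (mod 51971).

51970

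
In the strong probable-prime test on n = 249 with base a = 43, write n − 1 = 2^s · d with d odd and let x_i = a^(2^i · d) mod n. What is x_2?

40

n − 1 = 248 = 2^3 · 31, so s = 3 and d = 31.
x_0 = 43^31 mod 249 = 73.
x_1 = 73^2 mod 249 = 100.
x_2 = 100^2 mod 249 = 40.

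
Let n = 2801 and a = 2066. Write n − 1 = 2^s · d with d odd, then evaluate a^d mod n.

24

n − 1 = 2800 = 2^4 · 175, so s = 4 and d = 175.
Repeated squaring mod 2801: 2066^1 ≡ 2066, 2066^2 ≡ 2433, 2066^4 ≡ 976, 2066^8 ≡ 236, 2066^16 ≡ 2477, 2066^32 ≡ 1339, 2066^64 ≡ 281, 2066^128 ≡ 533.
175 = 128 + 32 + 8 + 4 + 2 + 1, so 2066^175 ≡ 533·1339·236·976·2433·2066 ≡ 24 (mod 2801).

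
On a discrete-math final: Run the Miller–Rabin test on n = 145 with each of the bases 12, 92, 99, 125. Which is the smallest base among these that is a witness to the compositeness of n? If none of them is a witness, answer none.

n − 1 = 144 = 2^4 · 9, so s = 4 and d = 9.
Base 12: x_0 = 12^9 mod 145 = 12. x_0 is neither 1 nor 144, so continue squaring. x_1 = 12^2 mod 145 = 144. x_1 ≡ −1, so 12 is not a witness.
Base 92: x_0 = 92^9 mod 145 = 62. x_0 is neither 1 nor 144, so continue squaring. x_1 = 62^2 mod 145 = 74. x_2 = 74^2 mod 145 = 111. x_3 = 111^2 mod 145 = 141. Reached i = s−1 = 3 without hitting −1: 92 is a Miller–Rabin witness and 145 is composite.
Base 99: x_0 = 99^9 mod 145 = 99. x_0 is neither 1 nor 144, so continue squaring. x_1 = 99^2 mod 145 = 86. x_2 = 86^2 mod 145 = 1. x_2 = 1 but x_1 ≠ ±1, a nontrivial square root of 1 — 99 is a witness and 145 is composite.
Base 125: x_0 = 125^9 mod 145 = 35. x_0 is neither 1 nor 144, so continue squaring. x_1 = 35^2 mod 145 = 65. x_2 = 65^2 mod 145 = 20. x_3 = 20^2 mod 145 = 110. Reached i = s−1 = 3 without hitting −1: 125 is a Miller–Rabin witness and 145 is composite.
The smallest witness among the given bases is 92.

92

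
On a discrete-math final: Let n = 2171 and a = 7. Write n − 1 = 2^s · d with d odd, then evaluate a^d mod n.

n − 1 = 2170 = 2^1 · 1085, so s = 1 and d = 1085.
7^1085 mod 2171 = 1584.

1584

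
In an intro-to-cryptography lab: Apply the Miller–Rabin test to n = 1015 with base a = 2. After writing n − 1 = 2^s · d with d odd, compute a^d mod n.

n − 1 = 1014 = 2^1 · 507, so s = 1 and d = 507.
2^507 mod 1015 = 8.

8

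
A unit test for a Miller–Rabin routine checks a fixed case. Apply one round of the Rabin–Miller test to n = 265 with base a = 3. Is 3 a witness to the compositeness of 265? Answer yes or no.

yes

n − 1 = 264 = 2^3 · 33, so s = 3 and d = 33.
x_0 = 3^33 mod 265 = 198.
x_0 is neither 1 nor 264, so continue squaring.
x_1 = 198^2 mod 265 = 249.
x_2 = 249^2 mod 265 = 256.
Reached i = s−1 = 2 without hitting −1: 3 is a Miller–Rabin witness and 265 is composite.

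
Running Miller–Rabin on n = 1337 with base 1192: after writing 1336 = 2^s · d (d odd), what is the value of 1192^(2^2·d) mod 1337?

690

n − 1 = 1336 = 2^3 · 167, so s = 3 and d = 167.
Repeated squaring mod 1337: 1192^1 ≡ 1192, 1192^2 ≡ 970, 1192^4 ≡ 989, 1192^8 ≡ 774, 1192^16 ≡ 100, 1192^32 ≡ 641, 1192^64 ≡ 422, 1192^128 ≡ 263.
167 = 128 + 32 + 4 + 2 + 1, so 1192^167 ≡ 263·641·989·970·1192 ≡ 18 (mod 1337).
x_0 = 18.
x_1 = 18^2 mod 1337 = 324.
x_2 = 324^2 mod 1337 = 690.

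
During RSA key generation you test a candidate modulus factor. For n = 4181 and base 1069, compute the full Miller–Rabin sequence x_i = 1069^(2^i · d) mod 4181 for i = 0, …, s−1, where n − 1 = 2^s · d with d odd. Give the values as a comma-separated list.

n − 1 = 4180 = 2^2 · 1045, so s = 2 and d = 1045.
x_0 = 1069^1045 mod 4181 = 1143.
x_1 = 1143^2 mod 4181 = 1977.

1143, 1977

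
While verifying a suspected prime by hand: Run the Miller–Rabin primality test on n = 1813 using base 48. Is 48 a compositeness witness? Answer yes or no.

no

n − 1 = 1812 = 2^2 · 453, so s = 2 and d = 453.
By repeated squaring, 48^453 ≡ 1812 (mod 1813).
x_0 = 48^453 mod 1813 = 1812.
x_0 = 1812 ≡ −1, so 48 is not a witness.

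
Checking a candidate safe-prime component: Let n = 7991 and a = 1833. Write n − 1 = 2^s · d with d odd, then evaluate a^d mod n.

n − 1 = 7990 = 2^1 · 3995, so s = 1 and d = 3995.
Repeated squaring mod 7991: 1833^1 ≡ 1833, 1833^2 ≡ 3669, 1833^4 ≡ 4717, 1833^8 ≡ 3145, 1833^16 ≡ 6158, 1833^32 ≡ 3669, 1833^64 ≡ 4717, 1833^128 ≡ 3145, 1833^256 ≡ 6158, 1833^512 ≡ 3669, 1833^1024 ≡ 4717, 1833^2048 ≡ 3145.
3995 = 2048 + 1024 + 512 + 256 + 128 + 16 + 8 + 2 + 1, so 1833^3995 ≡ 3145·4717·3669·6158·3145·6158·3145·3669·1833 ≡ 7990 (mod 7991).

7990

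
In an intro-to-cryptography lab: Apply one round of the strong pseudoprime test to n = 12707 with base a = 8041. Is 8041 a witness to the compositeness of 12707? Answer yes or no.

n − 1 = 12706 = 2^1 · 6353, so s = 1 and d = 6353.
x_0 = 8041^6353 mod 12707 = 2193.
x_0 ∉ {1, 12706} and s = 1, so 8041 is a Miller–Rabin witness and 12707 is composite.

yes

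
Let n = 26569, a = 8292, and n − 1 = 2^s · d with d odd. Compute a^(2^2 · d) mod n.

6358

n − 1 = 26568 = 2^3 · 3321, so s = 3 and d = 3321.
x_0 = 8292^3321 mod 26569 = 5052.
x_1 = 5052^2 mod 26569 = 16464.
x_2 = 16464^2 mod 26569 = 6358.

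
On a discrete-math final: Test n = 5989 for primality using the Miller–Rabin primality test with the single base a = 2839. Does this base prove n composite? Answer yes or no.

yes

n − 1 = 5988 = 2^2 · 1497, so s = 2 and d = 1497.
x_0 = 2839^1497 mod 5989 = 4641.
x_0 is neither 1 nor 5988, so continue squaring.
x_1 = 4641^2 mod 5989 = 2437.
Reached i = s−1 = 1 without hitting −1: 2839 is a Miller–Rabin witness and 5989 is composite.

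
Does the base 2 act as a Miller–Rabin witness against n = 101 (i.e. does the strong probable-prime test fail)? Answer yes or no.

no

n − 1 = 100 = 2^2 · 25, so s = 2 and d = 25.
x_0 = 2^25 mod 101 = 10.
x_0 is neither 1 nor 100, so continue squaring.
x_1 = 10^2 mod 101 = 100.
x_1 ≡ −1, so 2 is not a witness.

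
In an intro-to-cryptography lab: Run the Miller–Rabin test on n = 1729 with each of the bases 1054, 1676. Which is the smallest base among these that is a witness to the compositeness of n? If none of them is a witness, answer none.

n − 1 = 1728 = 2^6 · 27, so s = 6 and d = 27.
Base 1054: x_0 = 1054^27 mod 1729 = 1. x_0 = 1, so 1054 is not a witness.
Base 1676: x_0 = 1676^27 mod 1729 = 818. x_0 is neither 1 nor 1728, so continue squaring. x_1 = 818^2 mod 1729 = 1. x_1 = 1 but x_0 ≠ ±1, a nontrivial square root of 1 — 1676 is a witness and 1729 is composite.
The smallest witness among the given bases is 1676.

1676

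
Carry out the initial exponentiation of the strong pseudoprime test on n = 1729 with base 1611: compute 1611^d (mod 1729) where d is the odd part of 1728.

246

n − 1 = 1728 = 2^6 · 27, so s = 6 and d = 27.
Repeated squaring mod 1729: 1611^1 ≡ 1611, 1611^2 ≡ 92, 1611^4 ≡ 1548, 1611^8 ≡ 1639, 1611^16 ≡ 1184.
27 = 16 + 8 + 2 + 1, so 1611^27 ≡ 1184·1639·92·1611 ≡ 246 (mod 1729).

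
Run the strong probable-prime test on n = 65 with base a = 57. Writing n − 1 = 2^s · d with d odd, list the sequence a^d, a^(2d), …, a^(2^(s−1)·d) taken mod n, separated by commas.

n − 1 = 64 = 2^6 · 1, so s = 6 and d = 1.
x_0 = 57^1 mod 65 = 57.
x_1 = 57^2 mod 65 = 64.
x_2 = 64^2 mod 65 = 1.
x_3 = 1^2 mod 65 = 1.
x_4 = 1^2 mod 65 = 1.
x_5 = 1^2 mod 65 = 1.

57, 64, 1, 1, 1, 1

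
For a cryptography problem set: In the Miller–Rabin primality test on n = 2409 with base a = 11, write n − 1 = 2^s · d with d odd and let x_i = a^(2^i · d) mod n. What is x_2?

n − 1 = 2408 = 2^3 · 301, so s = 3 and d = 301.
Repeated squaring mod 2409: 11^1 ≡ 11, 11^2 ≡ 121, 11^4 ≡ 187, 11^8 ≡ 1243, 11^16 ≡ 880, 11^32 ≡ 1111, 11^64 ≡ 913, 11^128 ≡ 55, 11^256 ≡ 616.
301 = 256 + 32 + 8 + 4 + 1, so 11^301 ≡ 616·1111·1243·187·11 ≡ 902 (mod 2409).
x_0 = 902.
x_1 = 902^2 mod 2409 = 1771.
x_2 = 1771^2 mod 2409 = 2332.

2332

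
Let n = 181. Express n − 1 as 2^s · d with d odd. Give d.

45

Halving: 180 → 90 → 45; 45 is odd.
So 180 = 2^2 · 45.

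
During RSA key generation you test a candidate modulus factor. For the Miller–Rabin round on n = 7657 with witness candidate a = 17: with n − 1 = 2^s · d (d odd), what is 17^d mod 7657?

n − 1 = 7656 = 2^3 · 957, so s = 3 and d = 957.
17^957 mod 7657 = 1455.

1455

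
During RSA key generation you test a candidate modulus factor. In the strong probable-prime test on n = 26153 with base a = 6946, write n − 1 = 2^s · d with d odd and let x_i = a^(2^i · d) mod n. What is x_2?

26152

n − 1 = 26152 = 2^3 · 3269, so s = 3 and d = 3269.
Repeated squaring mod 26153: 6946^1 ≡ 6946, 6946^2 ≡ 20784, 6946^4 ≡ 5555, 6946^8 ≡ 23638, 6946^16 ≡ 22352, 6946^32 ≡ 11145, 6946^64 ≡ 10428, 6946^128 ≡ 25163, 6946^256 ≡ 12439, 6946^512 ≡ 7573, 6946^1024 ≡ 22953, 6946^2048 ≡ 14177.
3269 = 2048 + 1024 + 128 + 64 + 4 + 1, so 6946^3269 ≡ 14177·22953·25163·10428·5555·6946 ≡ 5653 (mod 26153).
x_0 = 5653.
x_1 = 5653^2 mod 26153 = 23596.
x_2 = 23596^2 mod 26153 = 26152.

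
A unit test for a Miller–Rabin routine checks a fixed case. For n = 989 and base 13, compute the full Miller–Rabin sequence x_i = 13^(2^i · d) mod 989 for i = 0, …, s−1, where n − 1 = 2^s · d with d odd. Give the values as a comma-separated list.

326, 453

n − 1 = 988 = 2^2 · 247, so s = 2 and d = 247.
x_0 = 13^247 mod 989 = 326.
x_1 = 326^2 mod 989 = 453.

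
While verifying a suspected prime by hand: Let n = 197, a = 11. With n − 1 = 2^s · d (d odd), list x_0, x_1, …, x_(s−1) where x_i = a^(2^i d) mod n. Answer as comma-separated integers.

n − 1 = 196 = 2^2 · 49, so s = 2 and d = 49.
x_0 = 11^49 mod 197 = 183.
x_1 = 183^2 mod 197 = 196.

183, 196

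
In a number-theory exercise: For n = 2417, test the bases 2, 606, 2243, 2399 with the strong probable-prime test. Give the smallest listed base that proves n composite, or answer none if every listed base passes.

n − 1 = 2416 = 2^4 · 151, so s = 4 and d = 151.
Base 2: x_0 = 2^151 mod 2417 = 345. x_0 is neither 1 nor 2416, so continue squaring. x_1 = 345^2 mod 2417 = 592. x_2 = 592^2 mod 2417 = 2416. x_2 ≡ −1, so 2 is not a witness.
Base 606: x_0 = 606^151 mod 2417 = 2416. x_0 = 2416 ≡ −1, so 606 is not a witness.
Base 2243: x_0 = 2243^151 mod 2417 = 1825. x_0 is neither 1 nor 2416, so continue squaring. x_1 = 1825^2 mod 2417 = 2416. x_1 ≡ −1, so 2243 is not a witness.
Base 2399: x_0 = 2399^151 mod 2417 = 1. x_0 = 1, so 2399 is not a witness.
No listed base is a witness for 2417.

none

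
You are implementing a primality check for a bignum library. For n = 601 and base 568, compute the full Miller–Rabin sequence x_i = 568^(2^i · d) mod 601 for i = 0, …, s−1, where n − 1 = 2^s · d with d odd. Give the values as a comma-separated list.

n − 1 = 600 = 2^3 · 75, so s = 3 and d = 75.
x_0 = 568^75 mod 601 = 59.
x_1 = 59^2 mod 601 = 476.
x_2 = 476^2 mod 601 = 600.

59, 476, 600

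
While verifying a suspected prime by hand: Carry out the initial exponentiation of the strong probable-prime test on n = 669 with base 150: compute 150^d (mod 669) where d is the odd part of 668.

96

n − 1 = 668 = 2^2 · 167, so s = 2 and d = 167.
Repeated squaring mod 669: 150^1 ≡ 150, 150^2 ≡ 423, 150^4 ≡ 306, 150^8 ≡ 645, 150^16 ≡ 576, 150^32 ≡ 621, 150^64 ≡ 297, 150^128 ≡ 570.
167 = 128 + 32 + 4 + 2 + 1, so 150^167 ≡ 570·621·306·423·150 ≡ 96 (mod 669).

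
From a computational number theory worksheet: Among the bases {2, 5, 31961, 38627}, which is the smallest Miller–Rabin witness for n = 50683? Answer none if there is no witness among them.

none

n − 1 = 50682 = 2^1 · 25341, so s = 1 and d = 25341.
Base 2: x_0 = 2^25341 mod 50683 = 50682. x_0 = 50682 ≡ −1, so 2 is not a witness.
Base 5: x_0 = 5^25341 mod 50683 = 50682. x_0 = 50682 ≡ −1, so 5 is not a witness.
Base 31961: x_0 = 31961^25341 mod 50683 = 1. x_0 = 1, so 31961 is not a witness.
Base 38627: x_0 = 38627^25341 mod 50683 = 1. x_0 = 1, so 38627 is not a witness.
No listed base is a witness for 50683.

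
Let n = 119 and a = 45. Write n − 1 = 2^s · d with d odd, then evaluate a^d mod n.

12

n − 1 = 118 = 2^1 · 59, so s = 1 and d = 59.
45^59 mod 119 = 12.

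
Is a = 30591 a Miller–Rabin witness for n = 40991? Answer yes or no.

n − 1 = 40990 = 2^1 · 20495, so s = 1 and d = 20495.
x_0 = 30591^20495 mod 40991 = 17956.
x_0 ∉ {1, 40990} and s = 1, so 30591 is a Miller–Rabin witness and 40991 is composite.

yes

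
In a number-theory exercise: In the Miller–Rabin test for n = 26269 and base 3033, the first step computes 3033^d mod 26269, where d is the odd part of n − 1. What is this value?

n − 1 = 26268 = 2^2 · 6567, so s = 2 and d = 6567.
By repeated squaring, 3033^6567 ≡ 24484 (mod 26269).

24484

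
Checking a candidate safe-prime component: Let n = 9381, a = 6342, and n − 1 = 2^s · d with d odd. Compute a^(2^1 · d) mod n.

3324

n − 1 = 9380 = 2^2 · 2345, so s = 2 and d = 2345.
By repeated squaring, 6342^2345 ≡ 783 (mod 9381).
x_0 = 783.
x_1 = 783^2 mod 9381 = 3324.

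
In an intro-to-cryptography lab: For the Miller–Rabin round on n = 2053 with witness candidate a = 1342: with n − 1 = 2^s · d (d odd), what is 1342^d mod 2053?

244

n − 1 = 2052 = 2^2 · 513, so s = 2 and d = 513.
By repeated squaring, 1342^513 ≡ 244 (mod 2053).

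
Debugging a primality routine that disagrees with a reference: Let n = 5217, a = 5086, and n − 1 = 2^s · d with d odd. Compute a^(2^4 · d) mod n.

4900

n − 1 = 5216 = 2^5 · 163, so s = 5 and d = 163.
x_0 = 5086^163 mod 5217 = 2203.
x_1 = 2203^2 mod 5217 = 1399.
x_2 = 1399^2 mod 5217 = 826.
x_3 = 826^2 mod 5217 = 4066.
x_4 = 4066^2 mod 5217 = 4900.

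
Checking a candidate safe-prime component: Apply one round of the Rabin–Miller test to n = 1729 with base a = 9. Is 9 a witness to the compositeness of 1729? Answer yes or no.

no

n − 1 = 1728 = 2^6 · 27, so s = 6 and d = 27.
Repeated squaring mod 1729: 9^1 ≡ 9, 9^2 ≡ 81, 9^4 ≡ 1374, 9^8 ≡ 1537, 9^16 ≡ 555.
27 = 16 + 8 + 2 + 1, so 9^27 ≡ 555·1537·81·9 ≡ 1 (mod 1729).
x_0 = 9^27 mod 1729 = 1.
x_0 = 1, so 9 is not a witness.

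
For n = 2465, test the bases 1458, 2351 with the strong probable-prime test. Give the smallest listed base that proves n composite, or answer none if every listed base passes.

2351

n − 1 = 2464 = 2^5 · 77, so s = 5 and d = 77.
Base 1458: x_0 = 1458^77 mod 2465 = 1288. x_0 is neither 1 nor 2464, so continue squaring. x_1 = 1288^2 mod 2465 = 2464. x_1 ≡ −1, so 1458 is not a witness.
Base 2351: x_0 = 2351^77 mod 2465 = 2366. x_0 is neither 1 nor 2464, so continue squaring. x_1 = 2366^2 mod 2465 = 2406. x_2 = 2406^2 mod 2465 = 1016. x_3 = 1016^2 mod 2465 = 1886. x_4 = 1886^2 mod 2465 = 1. x_4 = 1 but x_3 ≠ ±1, a nontrivial square root of 1 — 2351 is a witness and 2465 is composite.
The smallest witness among the given bases is 2351.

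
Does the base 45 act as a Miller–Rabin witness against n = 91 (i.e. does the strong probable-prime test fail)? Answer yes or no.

n − 1 = 90 = 2^1 · 45, so s = 1 and d = 45.
By repeated squaring, 45^45 ≡ 83 (mod 91).
x_0 = 45^45 mod 91 = 83.
x_0 ∉ {1, 90} and s = 1, so 45 is a Miller–Rabin witness and 91 is composite.

yes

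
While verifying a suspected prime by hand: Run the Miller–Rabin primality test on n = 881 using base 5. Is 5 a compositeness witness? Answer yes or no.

n − 1 = 880 = 2^4 · 55, so s = 4 and d = 55.
x_0 = 5^55 mod 881 = 177.
x_0 is neither 1 nor 880, so continue squaring.
x_1 = 177^2 mod 881 = 494.
x_2 = 494^2 mod 881 = 880.
x_2 ≡ −1, so 5 is not a witness.

no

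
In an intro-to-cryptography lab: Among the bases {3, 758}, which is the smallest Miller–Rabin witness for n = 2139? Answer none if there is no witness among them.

3

n − 1 = 2138 = 2^1 · 1069, so s = 1 and d = 1069.
Base 3: x_0 = 3^1069 mod 2139 = 1872. x_0 ∉ {1, 2138} and s = 1, so 3 is a Miller–Rabin witness and 2139 is composite.
Base 758: x_0 = 758^1069 mod 2139 = 689. x_0 ∉ {1, 2138} and s = 1, so 758 is a Miller–Rabin witness and 2139 is composite.
The smallest witness among the given bases is 3.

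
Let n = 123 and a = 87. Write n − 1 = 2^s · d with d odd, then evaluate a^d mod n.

87

n − 1 = 122 = 2^1 · 61, so s = 1 and d = 61.
Repeated squaring mod 123: 87^1 ≡ 87, 87^2 ≡ 66, 87^4 ≡ 51, 87^8 ≡ 18, 87^16 ≡ 78, 87^32 ≡ 57.
61 = 32 + 16 + 8 + 4 + 1, so 87^61 ≡ 57·78·18·51·87 ≡ 87 (mod 123).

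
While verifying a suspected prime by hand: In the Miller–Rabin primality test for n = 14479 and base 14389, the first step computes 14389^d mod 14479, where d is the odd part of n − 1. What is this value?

14478

n − 1 = 14478 = 2^1 · 7239, so s = 1 and d = 7239.
14389^7239 mod 14479 = 14478.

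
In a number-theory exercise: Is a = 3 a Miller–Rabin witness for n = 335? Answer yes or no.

n − 1 = 334 = 2^1 · 167, so s = 1 and d = 167.
x_0 = 3^167 mod 335 = 192.
x_0 ∉ {1, 334} and s = 1, so 3 is a Miller–Rabin witness and 335 is composite.

yes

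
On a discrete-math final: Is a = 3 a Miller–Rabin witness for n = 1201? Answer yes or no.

no

n − 1 = 1200 = 2^4 · 75, so s = 4 and d = 75.
x_0 = 3^75 mod 1201 = 1152.
x_0 is neither 1 nor 1200, so continue squaring.
x_1 = 1152^2 mod 1201 = 1200.
x_1 ≡ −1, so 3 is not a witness.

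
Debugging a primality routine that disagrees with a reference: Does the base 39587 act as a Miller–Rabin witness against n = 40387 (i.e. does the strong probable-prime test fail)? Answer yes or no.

n − 1 = 40386 = 2^1 · 20193, so s = 1 and d = 20193.
x_0 = 39587^20193 mod 40387 = 1.
x_0 = 1, so 39587 is not a witness.

no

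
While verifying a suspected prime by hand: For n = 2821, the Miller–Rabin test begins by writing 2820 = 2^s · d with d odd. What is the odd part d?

705

Halving: 2820 → 1410 → 705; 705 is odd.
So 2820 = 2^2 · 705.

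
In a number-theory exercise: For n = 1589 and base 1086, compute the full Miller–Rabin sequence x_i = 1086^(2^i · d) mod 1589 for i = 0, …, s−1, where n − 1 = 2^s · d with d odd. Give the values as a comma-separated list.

792, 1198

n − 1 = 1588 = 2^2 · 397, so s = 2 and d = 397.
x_0 = 1086^397 mod 1589 = 792.
x_1 = 792^2 mod 1589 = 1198.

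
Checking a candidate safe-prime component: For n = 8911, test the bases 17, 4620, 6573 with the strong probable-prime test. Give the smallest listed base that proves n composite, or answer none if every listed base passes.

17

n − 1 = 8910 = 2^1 · 4455, so s = 1 and d = 4455.
Base 17: x_0 = 17^4455 mod 8911 = 2547. x_0 ∉ {1, 8910} and s = 1, so 17 is a Miller–Rabin witness and 8911 is composite.
Base 4620: x_0 = 4620^4455 mod 8911 = 7371. x_0 ∉ {1, 8910} and s = 1, so 4620 is a Miller–Rabin witness and 8911 is composite.
Base 6573: x_0 = 6573^4455 mod 8911 = 7637. x_0 ∉ {1, 8910} and s = 1, so 6573 is a Miller–Rabin witness and 8911 is composite.
The smallest witness among the given bases is 17.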